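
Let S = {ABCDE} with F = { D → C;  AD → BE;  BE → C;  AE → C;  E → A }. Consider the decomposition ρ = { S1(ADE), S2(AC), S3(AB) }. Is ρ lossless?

No

Chase test. Columns are ABCDE; row i has aⱼ where attribute j ∈ Si, else bᵢⱼ.
Initial tableau (one row per fragment):
  row 1: a1 b12 b13 a4 a5
  row 2: a1 b22 a3 b24 b25
  row 3: a1 a2 b33 b34 b35
No row becomes fully distinguished — the join is lossy.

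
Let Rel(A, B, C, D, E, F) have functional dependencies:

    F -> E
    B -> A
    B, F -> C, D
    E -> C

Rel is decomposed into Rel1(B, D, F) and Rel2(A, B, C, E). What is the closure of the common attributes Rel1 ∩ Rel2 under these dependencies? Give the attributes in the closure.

Rel1 ∩ Rel2 = {B}.
B → A applies, adding A
Closure: {A, B}.

A, B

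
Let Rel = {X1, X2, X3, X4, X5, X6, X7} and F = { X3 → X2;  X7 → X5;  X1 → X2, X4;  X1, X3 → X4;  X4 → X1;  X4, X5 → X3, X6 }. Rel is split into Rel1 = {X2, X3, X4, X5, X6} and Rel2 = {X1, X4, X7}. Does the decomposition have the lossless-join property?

Common attributes: Rel1 ∩ Rel2 = {X4}.
Closure of {X4}: X4 → X1 applies, adding X1; X1 → X2, X4 applies, adding X2. So (X4)⁺ = {X1, X2, X4}.
The closure contains neither all of Rel1 = {X2, X3, X4, X5, X6} nor all of Rel2 = {X1, X4, X7}, so the common attributes are not a superkey of either fragment. The join is lossy.

No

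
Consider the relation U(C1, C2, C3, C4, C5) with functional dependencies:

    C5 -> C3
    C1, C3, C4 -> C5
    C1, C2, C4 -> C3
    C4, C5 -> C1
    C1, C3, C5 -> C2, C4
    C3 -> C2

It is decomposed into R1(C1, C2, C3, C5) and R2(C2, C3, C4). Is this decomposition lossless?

No

Common attributes: R1 ∩ R2 = {C2, C3}.
No dependency enlarges {C2, C3}, so (C2, C3)⁺ = {C2, C3}.
The closure contains neither all of R1 = {C1, C2, C3, C5} nor all of R2 = {C2, C3, C4}, so the common attributes are not a superkey of either fragment. The join is lossy.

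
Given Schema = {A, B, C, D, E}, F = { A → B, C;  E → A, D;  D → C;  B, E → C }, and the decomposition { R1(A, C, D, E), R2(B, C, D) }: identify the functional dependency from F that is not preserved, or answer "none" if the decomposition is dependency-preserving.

Check A → B, C: no single fragment contains all of {A, B, C}, and the restricted closure of {A} across the fragments never reaches {B, C}.
E → A, D is preserved.
D → C is preserved.
B, E → C is preserved.

A → B, C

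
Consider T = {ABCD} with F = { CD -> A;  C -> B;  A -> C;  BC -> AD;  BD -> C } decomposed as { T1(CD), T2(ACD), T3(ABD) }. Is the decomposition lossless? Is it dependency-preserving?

lossless and dependency-preserving

Lossless test (chase): Rows 1 and 2 agree on CD; apply CD→A and equate their A entries. Rows 1 and 2 agree on C; apply C→B and equate their B entries. Rows 1 and 3 agree on A; apply A→C and equate their C entries. Rows 1 and 3 agree on C; apply C→B and equate their B entries. Row 1 is now all distinguished symbols — the join is lossless.
Dependency preservation: C → B; BC → AD; BD → C are not contained in any single fragment, but the restricted closure of each left-hand side across the fragments still reaches the right-hand side; the remaining FDs each lie inside some fragment. All dependencies are preserved.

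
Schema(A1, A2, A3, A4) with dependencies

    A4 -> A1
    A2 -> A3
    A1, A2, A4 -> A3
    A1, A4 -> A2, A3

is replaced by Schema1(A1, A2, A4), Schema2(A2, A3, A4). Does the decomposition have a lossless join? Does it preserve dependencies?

lossless and dependency-preserving

Lossless test: (A2, A4)⁺ = {A1, A2, A3, A4}, which contains all of one fragment — lossless.
Dependency preservation: A1, A2, A4 → A3; A1, A4 → A2, A3 are not contained in any single fragment, but the restricted closure of each left-hand side across the fragments still reaches the right-hand side; the remaining FDs each lie inside some fragment. All dependencies are preserved.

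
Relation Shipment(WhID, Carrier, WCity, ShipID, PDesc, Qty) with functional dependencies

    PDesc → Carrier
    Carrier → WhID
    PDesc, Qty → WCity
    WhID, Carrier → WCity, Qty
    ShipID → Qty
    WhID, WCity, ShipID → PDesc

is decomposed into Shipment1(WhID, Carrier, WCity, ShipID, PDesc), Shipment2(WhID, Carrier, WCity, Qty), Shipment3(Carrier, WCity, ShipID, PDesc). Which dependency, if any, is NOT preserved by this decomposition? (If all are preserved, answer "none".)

ShipID → Qty

Check ShipID → Qty: no single fragment contains all of {ShipID, Qty}, and the restricted closure of {ShipID} across the fragments never reaches {Qty}.
PDesc → Carrier is preserved.
Carrier → WhID is preserved.
PDesc, Qty → WCity is preserved.
WhID, Carrier → WCity, Qty is preserved.
WhID, WCity, ShipID → PDesc is preserved.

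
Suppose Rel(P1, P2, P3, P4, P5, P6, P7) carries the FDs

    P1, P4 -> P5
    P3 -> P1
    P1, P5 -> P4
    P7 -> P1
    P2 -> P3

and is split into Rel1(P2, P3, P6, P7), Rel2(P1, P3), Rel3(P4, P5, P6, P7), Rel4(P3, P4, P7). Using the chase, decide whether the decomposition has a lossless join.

No

Chase test. Columns are P1, P2, P3, P4, P5, P6, P7; row i has aⱼ where attribute j ∈ Reli, else bᵢⱼ.
Initial tableau (one row per fragment):
  row 1: b11 a2 a3 b14 b15 a6 a7
  row 2: a1 b22 a3 b24 b25 b26 b27
  row 3: b31 b32 b33 a4 a5 a6 a7
  row 4: b41 b42 a3 a4 b45 b46 a7
Rows 1 and 2 agree on P3; apply P3→P1 and equate their P1 entries.
Rows 1 and 4 agree on P3; apply P3→P1 and equate their P1 entries.
Rows 1 and 3 agree on P7; apply P7→P1 and equate their P1 entries.
Rows 3 and 4 agree on P1, P4; apply P1, P4→P5 and equate their P5 entries.
No row becomes fully distinguished — the join is lossy.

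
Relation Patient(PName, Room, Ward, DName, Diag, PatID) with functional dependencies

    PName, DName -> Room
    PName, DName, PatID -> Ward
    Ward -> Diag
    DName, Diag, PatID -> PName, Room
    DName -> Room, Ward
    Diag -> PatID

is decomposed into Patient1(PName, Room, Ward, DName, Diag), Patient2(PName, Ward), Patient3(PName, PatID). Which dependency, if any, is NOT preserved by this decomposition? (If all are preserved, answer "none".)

Diag -> PatID

Check Diag → PatID: no single fragment contains all of {Diag, PatID}, and the restricted closure of {Diag} across the fragments never reaches {PatID}.
PName, DName → Room is preserved.
PName, DName, PatID → Ward is preserved.
Ward → Diag is preserved.
DName, Diag, PatID → PName, Room is preserved.
DName → Room, Ward is preserved.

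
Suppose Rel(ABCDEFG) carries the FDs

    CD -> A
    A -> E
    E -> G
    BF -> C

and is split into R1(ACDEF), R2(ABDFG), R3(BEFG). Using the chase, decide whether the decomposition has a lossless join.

No

Chase test. Columns are ABCDEFG; row i has aⱼ where attribute j ∈ Ri, else bᵢⱼ.
Initial tableau (one row per fragment):
  row 1: a1 b12 a3 a4 a5 a6 b17
  row 2: a1 a2 b23 a4 b25 a6 a7
  row 3: b31 a2 b33 b34 a5 a6 a7
Rows 1 and 2 agree on A; apply A→E and equate their E entries.
Rows 1 and 2 agree on E; apply E→G and equate their G entries.
Rows 2 and 3 agree on BF; apply BF→C and equate their C entries.
No row becomes fully distinguished — the join is lossy.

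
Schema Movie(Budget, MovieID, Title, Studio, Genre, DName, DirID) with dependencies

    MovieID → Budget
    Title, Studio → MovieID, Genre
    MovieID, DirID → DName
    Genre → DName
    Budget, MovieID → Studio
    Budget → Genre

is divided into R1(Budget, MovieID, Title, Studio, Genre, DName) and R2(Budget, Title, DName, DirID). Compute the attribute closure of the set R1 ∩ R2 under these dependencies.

Budget, Title, Genre, DName

R1 ∩ R2 = {Budget, Title, DName}.
Budget → Genre applies, adding Genre
Closure: {Budget, Title, Genre, DName}.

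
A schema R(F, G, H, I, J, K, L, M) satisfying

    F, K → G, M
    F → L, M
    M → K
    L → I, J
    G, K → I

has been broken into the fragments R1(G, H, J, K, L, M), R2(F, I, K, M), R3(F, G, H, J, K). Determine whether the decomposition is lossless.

Chase test. Columns are F, G, H, I, J, K, L, M; row i has aⱼ where attribute j ∈ Ri, else bᵢⱼ.
Initial tableau (one row per fragment):
  row 1: b11 a2 a3 b14 a5 a6 a7 a8
  row 2: a1 b22 b23 a4 b25 a6 b27 a8
  row 3: a1 a2 a3 b34 a5 a6 b37 b38
Rows 2 and 3 agree on F, K; apply F, K→G, M and equate their G, M entries.
Rows 2 and 3 agree on F; apply F→L, M and equate their L, M entries.
Rows 2 and 3 agree on L; apply L→I, J and equate their I, J entries.
Rows 1 and 2 agree on G, K; apply G, K→I and equate their I entries.
No row becomes fully distinguished — the join is lossy.

No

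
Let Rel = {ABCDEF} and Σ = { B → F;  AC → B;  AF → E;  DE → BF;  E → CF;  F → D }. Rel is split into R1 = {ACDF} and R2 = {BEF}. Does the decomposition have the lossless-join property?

No

Common attributes: R1 ∩ R2 = {F}.
Closure of {F}: F → D applies, adding D. So (F)⁺ = {DF}.
The closure contains neither all of R1 = {ACDF} nor all of R2 = {BEF}, so the common attributes are not a superkey of either fragment. The join is lossy.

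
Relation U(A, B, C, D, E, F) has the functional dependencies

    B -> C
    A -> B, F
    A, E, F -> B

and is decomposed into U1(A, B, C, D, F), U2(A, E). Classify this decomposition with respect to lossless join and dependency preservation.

lossy but dependency-preserving

Lossless test: (A)⁺ = {A, B, C, F}, which is a superkey of neither fragment — lossy.
Dependency preservation: A, E, F → B is not contained in any single fragment, but the restricted closure of its left-hand side across the fragments still reaches the right-hand side; the remaining FDs each lie inside some fragment. All dependencies are preserved.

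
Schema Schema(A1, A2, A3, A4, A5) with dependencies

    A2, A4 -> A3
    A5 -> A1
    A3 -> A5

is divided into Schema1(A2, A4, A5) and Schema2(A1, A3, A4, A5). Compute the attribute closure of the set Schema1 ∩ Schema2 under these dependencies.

Schema1 ∩ Schema2 = {A4, A5}.
A5 → A1 applies, adding A1
Closure: {A1, A4, A5}.

A1, A4, A5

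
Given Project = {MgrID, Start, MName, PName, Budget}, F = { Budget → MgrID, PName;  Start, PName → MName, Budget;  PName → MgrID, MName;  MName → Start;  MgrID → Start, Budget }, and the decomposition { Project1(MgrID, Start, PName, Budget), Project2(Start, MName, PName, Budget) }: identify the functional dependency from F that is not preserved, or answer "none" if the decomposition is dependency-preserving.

none

Budget → MgrID, PName lies within Project1.
Start, PName → MName, Budget lies within Project2.
PName → MgrID, MName: restricted closure across fragments reaches MgrID, MName.
MName → Start lies within Project2.
MgrID → Start, Budget lies within Project1.
Every dependency is enforceable on the fragments, so the decomposition is dependency-preserving.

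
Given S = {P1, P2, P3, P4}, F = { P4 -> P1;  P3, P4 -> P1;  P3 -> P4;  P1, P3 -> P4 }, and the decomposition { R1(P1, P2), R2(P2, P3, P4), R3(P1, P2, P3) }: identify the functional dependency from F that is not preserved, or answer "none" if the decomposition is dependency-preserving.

P4 -> P1

Check P4 → P1: no single fragment contains all of {P1, P4}, and the restricted closure of {P4} across the fragments never reaches {P1}.
P3, P4 → P1 is preserved.
P3 → P4 is preserved.
P1, P3 → P4 is preserved.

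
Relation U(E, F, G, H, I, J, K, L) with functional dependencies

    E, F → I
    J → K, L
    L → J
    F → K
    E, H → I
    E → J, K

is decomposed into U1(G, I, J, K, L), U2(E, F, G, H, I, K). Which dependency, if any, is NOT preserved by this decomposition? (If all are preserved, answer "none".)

Check E → J, K: no single fragment contains all of {E, J, K}, and the restricted closure of {E} across the fragments never reaches {J, K}.
E, F → I is preserved.
J → K, L is preserved.
L → J is preserved.
F → K is preserved.
E, H → I is preserved.

E → J, K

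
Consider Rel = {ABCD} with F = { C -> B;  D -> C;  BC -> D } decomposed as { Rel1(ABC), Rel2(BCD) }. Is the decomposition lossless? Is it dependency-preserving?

lossless and dependency-preserving

Lossless test: (BC)⁺ = {BCD}, which contains all of one fragment — lossless.
Dependency preservation: every FD's attributes lie within a single fragment, so each can be enforced locally — preserved.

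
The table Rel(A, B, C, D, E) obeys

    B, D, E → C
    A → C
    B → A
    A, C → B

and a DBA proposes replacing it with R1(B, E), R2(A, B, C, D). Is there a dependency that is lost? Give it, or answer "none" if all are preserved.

B, D, E → C: restricted closure across fragments reaches C.
A → C lies within R2.
B → A lies within R2.
A, C → B lies within R2.
Every dependency is enforceable on the fragments, so the decomposition is dependency-preserving.

none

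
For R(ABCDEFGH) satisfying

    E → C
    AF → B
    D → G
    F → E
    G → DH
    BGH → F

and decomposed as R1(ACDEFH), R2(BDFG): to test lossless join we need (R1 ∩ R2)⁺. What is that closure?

CDEFGH

R1 ∩ R2 = {DF}.
D → G applies, adding G
F → E applies, adding E
G → DH applies, adding H
E → C applies, adding C
Closure: {CDEFGH}.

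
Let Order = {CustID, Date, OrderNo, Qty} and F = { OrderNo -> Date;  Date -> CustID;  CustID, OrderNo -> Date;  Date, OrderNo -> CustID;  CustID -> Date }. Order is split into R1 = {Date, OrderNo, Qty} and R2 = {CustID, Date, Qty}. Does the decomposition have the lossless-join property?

Yes

Common attributes: R1 ∩ R2 = {Date, Qty}.
Closure of {Date, Qty}: Date → CustID applies, adding CustID. So (Date, Qty)⁺ = {CustID, Date, Qty}.
This closure contains every attribute of R2, so R1 ∩ R2 → R2. The join is lossless.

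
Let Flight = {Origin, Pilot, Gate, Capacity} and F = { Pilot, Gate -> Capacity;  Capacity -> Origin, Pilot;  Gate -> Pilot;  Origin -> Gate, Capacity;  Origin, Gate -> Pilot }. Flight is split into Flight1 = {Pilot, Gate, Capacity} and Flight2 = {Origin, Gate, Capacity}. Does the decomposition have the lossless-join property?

Yes

Common attributes: Flight1 ∩ Flight2 = {Gate, Capacity}.
Closure of {Gate, Capacity}: Capacity → Origin, Pilot applies, adding Origin, Pilot. So (Gate, Capacity)⁺ = {Origin, Pilot, Gate, Capacity}.
This closure contains every attribute of Flight1, so Flight1 ∩ Flight2 → Flight1. The join is lossless.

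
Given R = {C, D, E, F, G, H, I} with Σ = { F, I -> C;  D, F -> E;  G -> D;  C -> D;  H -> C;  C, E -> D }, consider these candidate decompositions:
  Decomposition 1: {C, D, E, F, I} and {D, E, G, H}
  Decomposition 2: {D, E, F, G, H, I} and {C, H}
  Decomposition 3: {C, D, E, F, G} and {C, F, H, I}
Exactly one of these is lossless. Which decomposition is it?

Decomposition 2

Decomposition 1: common = {D, E}, closure = {D, E} → lossy.
Decomposition 2: common = {H}, closure = {C, D, H} → lossless.
Decomposition 3: common = {C, F}, closure = {C, D, E, F} → lossy.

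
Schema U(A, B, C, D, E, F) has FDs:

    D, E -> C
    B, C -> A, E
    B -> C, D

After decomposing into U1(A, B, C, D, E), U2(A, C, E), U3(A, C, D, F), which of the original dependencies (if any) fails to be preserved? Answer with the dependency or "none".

none

D, E → C lies within U1.
B, C → A, E lies within U1.
B → C, D lies within U1.
Every dependency is enforceable on the fragments, so the decomposition is dependency-preserving.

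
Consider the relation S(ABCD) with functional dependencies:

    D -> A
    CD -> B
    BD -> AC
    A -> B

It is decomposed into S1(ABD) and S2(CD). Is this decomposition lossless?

Common attributes: S1 ∩ S2 = {D}.
Closure of {D}: D → A applies, adding A; A → B applies, adding B; BD → AC applies, adding C. So (D)⁺ = {ABCD}.
This closure contains every attribute of S1, so S1 ∩ S2 → S1. The join is lossless.

Yes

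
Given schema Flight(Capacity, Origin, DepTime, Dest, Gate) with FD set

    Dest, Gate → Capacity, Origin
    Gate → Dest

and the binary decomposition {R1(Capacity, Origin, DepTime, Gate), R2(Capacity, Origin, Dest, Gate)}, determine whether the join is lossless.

Yes

Common attributes: R1 ∩ R2 = {Capacity, Origin, Gate}.
Closure of {Capacity, Origin, Gate}: Gate → Dest applies, adding Dest. So (Capacity, Origin, Gate)⁺ = {Capacity, Origin, Dest, Gate}.
This closure contains every attribute of R2, so R1 ∩ R2 → R2. The join is lossless.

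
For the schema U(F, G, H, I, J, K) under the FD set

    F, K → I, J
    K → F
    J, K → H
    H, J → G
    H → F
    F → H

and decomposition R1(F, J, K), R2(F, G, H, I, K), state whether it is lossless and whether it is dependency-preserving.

Lossless test: (F, K)⁺ = {F, G, H, I, J, K}, which contains all of one fragment — lossless.
Dependency preservation: the restricted closure of {H, J} across the fragments never reaches {G}, so H, J → G cannot be enforced without a join — not preserved.

lossless but not dependency-preserving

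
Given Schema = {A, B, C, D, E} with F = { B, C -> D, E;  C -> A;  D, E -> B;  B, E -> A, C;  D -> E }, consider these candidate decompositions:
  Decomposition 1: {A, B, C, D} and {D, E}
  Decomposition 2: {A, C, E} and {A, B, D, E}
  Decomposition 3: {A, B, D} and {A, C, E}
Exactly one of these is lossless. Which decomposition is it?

Decomposition 1

Decomposition 1: common = {D}, closure = {A, B, C, D, E} → lossless.
Decomposition 2: common = {A, E}, closure = {A, E} → lossy.
Decomposition 3: common = {A}, closure = {A} → lossy.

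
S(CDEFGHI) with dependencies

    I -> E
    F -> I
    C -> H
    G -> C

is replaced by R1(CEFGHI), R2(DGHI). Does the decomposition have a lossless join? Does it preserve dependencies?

Lossless test: (GHI)⁺ = {CEGHI}, which is a superkey of neither fragment — lossy.
Dependency preservation: every FD's attributes lie within a single fragment, so each can be enforced locally — preserved.

lossy but dependency-preserving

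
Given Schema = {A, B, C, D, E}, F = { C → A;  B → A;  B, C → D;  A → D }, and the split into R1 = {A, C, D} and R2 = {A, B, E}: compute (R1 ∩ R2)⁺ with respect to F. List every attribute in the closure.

R1 ∩ R2 = {A}.
A → D applies, adding D
Closure: {A, D}.

A, D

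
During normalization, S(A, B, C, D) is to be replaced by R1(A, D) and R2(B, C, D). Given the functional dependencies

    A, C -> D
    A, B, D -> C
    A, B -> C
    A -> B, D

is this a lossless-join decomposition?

Common attributes: R1 ∩ R2 = {D}.
No dependency enlarges {D}, so (D)⁺ = {D}.
The closure contains neither all of R1 = {A, D} nor all of R2 = {B, C, D}, so the common attributes are not a superkey of either fragment. The join is lossy.

No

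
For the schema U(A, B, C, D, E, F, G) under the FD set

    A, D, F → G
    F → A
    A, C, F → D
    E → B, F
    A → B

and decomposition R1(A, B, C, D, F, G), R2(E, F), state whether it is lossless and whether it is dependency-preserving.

lossy but dependency-preserving

Lossless test: (F)⁺ = {A, B, F}, which is a superkey of neither fragment — lossy.
Dependency preservation: E → B, F is not contained in any single fragment, but the restricted closure of its left-hand side across the fragments still reaches the right-hand side; the remaining FDs each lie inside some fragment. All dependencies are preserved.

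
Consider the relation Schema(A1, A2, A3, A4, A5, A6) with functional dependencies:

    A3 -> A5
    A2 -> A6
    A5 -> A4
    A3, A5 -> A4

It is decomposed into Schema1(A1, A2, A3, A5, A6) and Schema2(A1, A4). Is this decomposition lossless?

Common attributes: Schema1 ∩ Schema2 = {A1}.
No dependency enlarges {A1}, so (A1)⁺ = {A1}.
The closure contains neither all of Schema1 = {A1, A2, A3, A5, A6} nor all of Schema2 = {A1, A4}, so the common attributes are not a superkey of either fragment. The join is lossy.

No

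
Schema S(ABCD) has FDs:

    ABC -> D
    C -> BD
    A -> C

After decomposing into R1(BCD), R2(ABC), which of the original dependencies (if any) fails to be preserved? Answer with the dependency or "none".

ABC → D: restricted closure across fragments reaches D.
C → BD lies within R1.
A → C lies within R2.
Every dependency is enforceable on the fragments, so the decomposition is dependency-preserving.

none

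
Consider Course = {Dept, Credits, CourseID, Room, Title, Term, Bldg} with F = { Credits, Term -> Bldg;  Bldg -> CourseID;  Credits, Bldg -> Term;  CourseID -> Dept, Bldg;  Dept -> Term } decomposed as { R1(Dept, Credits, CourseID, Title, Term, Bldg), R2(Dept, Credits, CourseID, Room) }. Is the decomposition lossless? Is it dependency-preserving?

lossy but dependency-preserving

Lossless test: (Dept, Credits, CourseID)⁺ = {Dept, Credits, CourseID, Term, Bldg}, which is a superkey of neither fragment — lossy.
Dependency preservation: every FD's attributes lie within a single fragment, so each can be enforced locally — preserved.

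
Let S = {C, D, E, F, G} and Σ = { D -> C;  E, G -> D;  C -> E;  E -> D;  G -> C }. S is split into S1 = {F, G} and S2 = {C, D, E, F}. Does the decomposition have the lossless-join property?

Common attributes: S1 ∩ S2 = {F}.
No dependency enlarges {F}, so (F)⁺ = {F}.
The closure contains neither all of S1 = {F, G} nor all of S2 = {C, D, E, F}, so the common attributes are not a superkey of either fragment. The join is lossy.

No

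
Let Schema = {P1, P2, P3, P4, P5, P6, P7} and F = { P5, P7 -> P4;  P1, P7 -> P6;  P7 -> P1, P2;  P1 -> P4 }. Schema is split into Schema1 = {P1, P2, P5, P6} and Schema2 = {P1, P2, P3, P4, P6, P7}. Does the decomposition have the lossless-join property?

No

Common attributes: Schema1 ∩ Schema2 = {P1, P2, P6}.
Closure of {P1, P2, P6}: P1 → P4 applies, adding P4. So (P1, P2, P6)⁺ = {P1, P2, P4, P6}.
The closure contains neither all of Schema1 = {P1, P2, P5, P6} nor all of Schema2 = {P1, P2, P3, P4, P6, P7}, so the common attributes are not a superkey of either fragment. The join is lossy.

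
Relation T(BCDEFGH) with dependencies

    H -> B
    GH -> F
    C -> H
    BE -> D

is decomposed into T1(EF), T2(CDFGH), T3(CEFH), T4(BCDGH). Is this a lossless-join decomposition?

Chase test. Columns are BCDEFGH; row i has aⱼ where attribute j ∈ Ti, else bᵢⱼ.
Initial tableau (one row per fragment):
  row 1: b11 b12 b13 a4 a5 b16 b17
  row 2: b21 a2 a3 b24 a5 a6 a7
  row 3: b31 a2 b33 a4 a5 b36 a7
  row 4: a1 a2 a3 b44 b45 a6 a7
Rows 2 and 3 agree on H; apply H→B and equate their B entries.
Rows 2 and 4 agree on H; apply H→B and equate their B entries.
Rows 2 and 4 agree on GH; apply GH→F and equate their F entries.
No row becomes fully distinguished — the join is lossy.

No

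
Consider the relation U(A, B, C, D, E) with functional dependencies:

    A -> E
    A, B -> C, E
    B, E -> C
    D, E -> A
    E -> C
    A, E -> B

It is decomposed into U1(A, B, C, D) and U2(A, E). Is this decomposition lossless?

Yes

Common attributes: U1 ∩ U2 = {A}.
Closure of {A}: A → E applies, adding E; E → C applies, adding C; A, E → B applies, adding B. So (A)⁺ = {A, B, C, E}.
This closure contains every attribute of U2, so U1 ∩ U2 → U2. The join is lossless.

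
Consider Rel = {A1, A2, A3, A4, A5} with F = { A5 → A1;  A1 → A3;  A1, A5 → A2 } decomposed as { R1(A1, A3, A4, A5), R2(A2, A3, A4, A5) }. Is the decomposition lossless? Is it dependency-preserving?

lossless and dependency-preserving

Lossless test: (A3, A4, A5)⁺ = {A1, A2, A3, A4, A5}, which contains all of one fragment — lossless.
Dependency preservation: A1, A5 → A2 is not contained in any single fragment, but the restricted closure of its left-hand side across the fragments still reaches the right-hand side; the remaining FDs each lie inside some fragment. All dependencies are preserved.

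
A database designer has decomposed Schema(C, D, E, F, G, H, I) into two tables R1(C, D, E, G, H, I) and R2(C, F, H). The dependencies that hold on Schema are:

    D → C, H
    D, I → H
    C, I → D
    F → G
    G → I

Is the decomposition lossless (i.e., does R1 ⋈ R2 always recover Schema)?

Common attributes: R1 ∩ R2 = {C, H}.
No dependency enlarges {C, H}, so (C, H)⁺ = {C, H}.
The closure contains neither all of R1 = {C, D, E, G, H, I} nor all of R2 = {C, F, H}, so the common attributes are not a superkey of either fragment. The join is lossy.

No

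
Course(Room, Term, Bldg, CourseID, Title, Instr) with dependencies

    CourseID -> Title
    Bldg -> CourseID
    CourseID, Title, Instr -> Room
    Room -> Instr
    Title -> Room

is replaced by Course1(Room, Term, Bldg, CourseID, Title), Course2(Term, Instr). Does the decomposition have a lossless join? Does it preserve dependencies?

lossy and not dependency-preserving

Lossless test: (Term)⁺ = {Term}, which is a superkey of neither fragment — lossy.
Dependency preservation: the restricted closure of {Room} across the fragments never reaches {Instr}, so Room → Instr cannot be enforced without a join — not preserved.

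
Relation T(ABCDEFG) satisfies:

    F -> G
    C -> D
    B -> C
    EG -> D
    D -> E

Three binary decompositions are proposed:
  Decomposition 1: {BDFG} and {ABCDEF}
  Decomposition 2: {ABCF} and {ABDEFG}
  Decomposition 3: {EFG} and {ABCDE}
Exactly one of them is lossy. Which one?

Decomposition 3

Decomposition 1: common = {BDF}, closure = {BCDEFG} → lossless.
Decomposition 2: common = {ABF}, closure = {ABCDEFG} → lossless.
Decomposition 3: common = {E}, closure = {E} → lossy.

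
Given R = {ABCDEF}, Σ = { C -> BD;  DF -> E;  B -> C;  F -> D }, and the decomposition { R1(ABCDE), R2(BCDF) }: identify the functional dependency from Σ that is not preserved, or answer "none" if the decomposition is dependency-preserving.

Check DF → E: no single fragment contains all of {DEF}, and the restricted closure of {DF} across the fragments never reaches {E}.
C → BD is preserved.
B → C is preserved.
F → D is preserved.

DF -> E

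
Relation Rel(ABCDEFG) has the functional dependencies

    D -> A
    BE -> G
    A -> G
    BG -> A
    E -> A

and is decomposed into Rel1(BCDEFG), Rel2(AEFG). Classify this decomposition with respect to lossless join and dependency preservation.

Lossless test: (EFG)⁺ = {AEFG}, which contains all of one fragment — lossless.
Dependency preservation: the restricted closure of {D} across the fragments never reaches {A}, so D → A cannot be enforced without a join — not preserved.

lossless but not dependency-preserving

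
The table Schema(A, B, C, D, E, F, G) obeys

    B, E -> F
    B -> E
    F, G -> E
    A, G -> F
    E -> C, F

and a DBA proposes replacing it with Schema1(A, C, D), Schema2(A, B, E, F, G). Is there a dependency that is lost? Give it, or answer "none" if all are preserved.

Check E → C, F: no single fragment contains all of {C, E, F}, and the restricted closure of {E} across the fragments never reaches {C, F}.
B, E → F is preserved.
B → E is preserved.
F, G → E is preserved.
A, G → F is preserved.

E -> C, F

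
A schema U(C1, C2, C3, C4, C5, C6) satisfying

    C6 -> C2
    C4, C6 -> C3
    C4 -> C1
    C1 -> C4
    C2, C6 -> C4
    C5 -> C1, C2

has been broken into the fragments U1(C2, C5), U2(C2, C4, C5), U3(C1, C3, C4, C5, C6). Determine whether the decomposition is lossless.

Yes

Chase test. Columns are C1, C2, C3, C4, C5, C6; row i has aⱼ where attribute j ∈ Ui, else bᵢⱼ.
Initial tableau (one row per fragment):
  row 1: b11 a2 b13 b14 a5 b16
  row 2: b21 a2 b23 a4 a5 b26
  row 3: a1 b32 a3 a4 a5 a6
Rows 2 and 3 agree on C4; apply C4→C1 and equate their C1 entries.
Rows 1 and 2 agree on C5; apply C5→C1, C2 and equate their C1, C2 entries.
Rows 1 and 3 agree on C5; apply C5→C1, C2 and equate their C1, C2 entries.
Rows 1 and 2 agree on C1; apply C1→C4 and equate their C4 entries.
Row 3 is now all distinguished symbols — the join is lossless.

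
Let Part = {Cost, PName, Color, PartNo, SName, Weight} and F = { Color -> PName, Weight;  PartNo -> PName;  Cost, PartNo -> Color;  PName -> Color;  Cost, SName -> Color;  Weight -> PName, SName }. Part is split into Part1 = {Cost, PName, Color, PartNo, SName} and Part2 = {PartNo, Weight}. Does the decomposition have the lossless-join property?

Yes

Common attributes: Part1 ∩ Part2 = {PartNo}.
Closure of {PartNo}: PartNo → PName applies, adding PName; PName → Color applies, adding Color; Color → PName, Weight applies, adding Weight; Weight → PName, SName applies, adding SName. So (PartNo)⁺ = {PName, Color, PartNo, SName, Weight}.
This closure contains every attribute of Part2, so Part1 ∩ Part2 → Part2. The join is lossless.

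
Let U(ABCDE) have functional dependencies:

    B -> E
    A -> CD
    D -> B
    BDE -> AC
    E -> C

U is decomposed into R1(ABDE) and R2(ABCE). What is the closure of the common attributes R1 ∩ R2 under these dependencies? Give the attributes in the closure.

R1 ∩ R2 = {ABE}.
A → CD applies, adding CD
Closure: {ABCDE}.

ABCDE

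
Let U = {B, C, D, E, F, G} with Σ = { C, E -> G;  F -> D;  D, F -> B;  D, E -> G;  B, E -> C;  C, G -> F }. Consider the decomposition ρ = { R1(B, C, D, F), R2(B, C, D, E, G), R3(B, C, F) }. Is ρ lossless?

Chase test. Columns are B, C, D, E, F, G; row i has aⱼ where attribute j ∈ Ri, else bᵢⱼ.
Initial tableau (one row per fragment):
  row 1: a1 a2 a3 b14 a5 b16
  row 2: a1 a2 a3 a4 b25 a6
  row 3: a1 a2 b33 b34 a5 b36
Rows 1 and 3 agree on F; apply F→D and equate their D entries.
No row becomes fully distinguished — the join is lossy.

No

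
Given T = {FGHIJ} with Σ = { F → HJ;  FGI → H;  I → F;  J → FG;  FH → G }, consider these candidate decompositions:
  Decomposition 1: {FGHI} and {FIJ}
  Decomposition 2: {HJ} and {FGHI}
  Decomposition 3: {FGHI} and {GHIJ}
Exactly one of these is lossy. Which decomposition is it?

Decomposition 2

Decomposition 1: common = {FI}, closure = {FGHIJ} → lossless.
Decomposition 2: common = {H}, closure = {H} → lossy.
Decomposition 3: common = {GHI}, closure = {FGHIJ} → lossless.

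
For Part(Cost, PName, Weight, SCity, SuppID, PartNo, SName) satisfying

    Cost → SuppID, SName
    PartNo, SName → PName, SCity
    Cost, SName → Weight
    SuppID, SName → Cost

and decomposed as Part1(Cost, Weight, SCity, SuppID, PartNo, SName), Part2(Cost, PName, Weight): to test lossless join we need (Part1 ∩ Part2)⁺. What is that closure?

Cost, Weight, SuppID, SName

Part1 ∩ Part2 = {Cost, Weight}.
Cost → SuppID, SName applies, adding SuppID, SName
Closure: {Cost, Weight, SuppID, SName}.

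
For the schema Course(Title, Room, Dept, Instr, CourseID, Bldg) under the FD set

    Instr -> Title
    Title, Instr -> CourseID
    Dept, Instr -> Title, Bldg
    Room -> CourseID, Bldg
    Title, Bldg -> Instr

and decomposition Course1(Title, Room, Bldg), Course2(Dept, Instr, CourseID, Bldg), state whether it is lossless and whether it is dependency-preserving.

lossy and not dependency-preserving

Lossless test: (Bldg)⁺ = {Bldg}, which is a superkey of neither fragment — lossy.
Dependency preservation: the restricted closure of {Instr} across the fragments never reaches {Title}, so Instr → Title cannot be enforced without a join — not preserved.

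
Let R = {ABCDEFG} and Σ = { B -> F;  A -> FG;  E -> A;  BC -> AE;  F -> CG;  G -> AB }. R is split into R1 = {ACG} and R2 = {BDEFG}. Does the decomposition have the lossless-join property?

Common attributes: R1 ∩ R2 = {G}.
Closure of {G}: G → AB applies, adding AB; B → F applies, adding F; F → CG applies, adding C; BC → AE applies, adding E. So (G)⁺ = {ABCEFG}.
This closure contains every attribute of R1, so R1 ∩ R2 → R1. The join is lossless.

Yes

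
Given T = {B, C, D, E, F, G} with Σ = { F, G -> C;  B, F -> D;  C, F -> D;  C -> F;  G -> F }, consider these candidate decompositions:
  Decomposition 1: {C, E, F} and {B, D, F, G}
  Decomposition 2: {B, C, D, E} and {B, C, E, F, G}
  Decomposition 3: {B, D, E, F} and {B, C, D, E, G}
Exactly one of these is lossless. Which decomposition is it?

Decomposition 1: common = {F}, closure = {F} → lossy.
Decomposition 2: common = {B, C, E}, closure = {B, C, D, E, F} → lossless.
Decomposition 3: common = {B, D, E}, closure = {B, D, E} → lossy.

Decomposition 2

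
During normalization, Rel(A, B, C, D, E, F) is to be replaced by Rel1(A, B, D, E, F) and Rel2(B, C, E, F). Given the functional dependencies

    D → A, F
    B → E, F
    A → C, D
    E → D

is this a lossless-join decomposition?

Common attributes: Rel1 ∩ Rel2 = {B, E, F}.
Closure of {B, E, F}: E → D applies, adding D; D → A, F applies, adding A; A → C, D applies, adding C. So (B, E, F)⁺ = {A, B, C, D, E, F}.
This closure contains every attribute of Rel1, so Rel1 ∩ Rel2 → Rel1. The join is lossless.

Yes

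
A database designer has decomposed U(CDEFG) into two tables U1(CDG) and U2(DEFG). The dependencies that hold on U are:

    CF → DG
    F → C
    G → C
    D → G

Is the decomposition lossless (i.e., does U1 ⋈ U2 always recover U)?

Yes

Common attributes: U1 ∩ U2 = {DG}.
Closure of {DG}: G → C applies, adding C. So (DG)⁺ = {CDG}.
This closure contains every attribute of U1, so U1 ∩ U2 → U1. The join is lossless.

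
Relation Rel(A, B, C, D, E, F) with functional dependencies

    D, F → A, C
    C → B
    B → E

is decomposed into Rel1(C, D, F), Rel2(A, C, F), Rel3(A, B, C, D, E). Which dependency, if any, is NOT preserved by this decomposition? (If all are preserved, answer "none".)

D, F → A, C

Check D, F → A, C: no single fragment contains all of {A, C, D, F}, and the restricted closure of {D, F} across the fragments never reaches {A, C}.
C → B is preserved.
B → E is preserved.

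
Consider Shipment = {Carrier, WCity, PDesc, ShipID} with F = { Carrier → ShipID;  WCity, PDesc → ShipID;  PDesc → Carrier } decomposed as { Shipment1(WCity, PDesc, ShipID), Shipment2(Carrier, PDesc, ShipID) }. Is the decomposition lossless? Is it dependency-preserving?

Lossless test: (PDesc, ShipID)⁺ = {Carrier, PDesc, ShipID}, which contains all of one fragment — lossless.
Dependency preservation: every FD's attributes lie within a single fragment, so each can be enforced locally — preserved.

lossless and dependency-preserving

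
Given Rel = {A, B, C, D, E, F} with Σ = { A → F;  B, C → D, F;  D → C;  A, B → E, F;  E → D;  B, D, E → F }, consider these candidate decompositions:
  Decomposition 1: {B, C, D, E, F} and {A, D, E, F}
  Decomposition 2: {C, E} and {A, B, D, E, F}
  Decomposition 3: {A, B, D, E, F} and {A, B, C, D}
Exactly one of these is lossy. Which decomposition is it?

Decomposition 1

Decomposition 1: common = {D, E, F}, closure = {C, D, E, F} → lossy.
Decomposition 2: common = {E}, closure = {C, D, E} → lossless.
Decomposition 3: common = {A, B, D}, closure = {A, B, C, D, E, F} → lossless.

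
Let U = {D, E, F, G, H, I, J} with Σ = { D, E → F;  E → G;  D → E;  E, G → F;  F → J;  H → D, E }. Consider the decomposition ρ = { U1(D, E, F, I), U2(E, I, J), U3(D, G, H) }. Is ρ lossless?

Chase test. Columns are D, E, F, G, H, I, J; row i has aⱼ where attribute j ∈ Ui, else bᵢⱼ.
Initial tableau (one row per fragment):
  row 1: a1 a2 a3 b14 b15 a6 b17
  row 2: b21 a2 b23 b24 b25 a6 a7
  row 3: a1 b32 b33 a4 a5 b36 b37
Rows 1 and 2 agree on E; apply E→G and equate their G entries.
Rows 1 and 3 agree on D; apply D→E and equate their E entries.
Rows 1 and 2 agree on E, G; apply E, G→F and equate their F entries.
Rows 1 and 2 agree on F; apply F→J and equate their J entries.
Rows 1 and 3 agree on D, E; apply D, E→F and equate their F entries.
Rows 1 and 3 agree on E; apply E→G and equate their G entries.
Rows 1 and 3 agree on F; apply F→J and equate their J entries.
No row becomes fully distinguished — the join is lossy.

No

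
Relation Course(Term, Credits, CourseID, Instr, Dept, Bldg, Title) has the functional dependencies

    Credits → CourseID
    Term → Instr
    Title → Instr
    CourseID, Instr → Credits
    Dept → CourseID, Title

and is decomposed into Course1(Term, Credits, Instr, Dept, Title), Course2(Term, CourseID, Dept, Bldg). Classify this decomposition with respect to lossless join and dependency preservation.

lossless but not dependency-preserving

Lossless test: (Term, Dept)⁺ = {Term, Credits, CourseID, Instr, Dept, Title}, which contains all of one fragment — lossless.
Dependency preservation: the restricted closure of {Credits} across the fragments never reaches {CourseID}, so Credits → CourseID cannot be enforced without a join — not preserved.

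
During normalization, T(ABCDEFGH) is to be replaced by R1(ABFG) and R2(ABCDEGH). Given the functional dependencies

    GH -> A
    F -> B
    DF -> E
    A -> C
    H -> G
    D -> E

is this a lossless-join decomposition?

Common attributes: R1 ∩ R2 = {ABG}.
Closure of {ABG}: A → C applies, adding C. So (ABG)⁺ = {ABCG}.
The closure contains neither all of R1 = {ABFG} nor all of R2 = {ABCDEGH}, so the common attributes are not a superkey of either fragment. The join is lossy.

No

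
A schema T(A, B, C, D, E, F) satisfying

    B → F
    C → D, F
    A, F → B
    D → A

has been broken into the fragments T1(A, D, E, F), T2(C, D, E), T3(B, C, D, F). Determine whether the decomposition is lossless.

Yes

Chase test. Columns are A, B, C, D, E, F; row i has aⱼ where attribute j ∈ Ti, else bᵢⱼ.
Initial tableau (one row per fragment):
  row 1: a1 b12 b13 a4 a5 a6
  row 2: b21 b22 a3 a4 a5 b26
  row 3: b31 a2 a3 a4 b35 a6
Rows 2 and 3 agree on C; apply C→D, F and equate their D, F entries.
Rows 1 and 2 agree on D; apply D→A and equate their A entries.
Rows 1 and 3 agree on D; apply D→A and equate their A entries.
Rows 1 and 2 agree on A, F; apply A, F→B and equate their B entries.
Rows 1 and 3 agree on A, F; apply A, F→B and equate their B entries.
Row 2 is now all distinguished symbols — the join is lossless.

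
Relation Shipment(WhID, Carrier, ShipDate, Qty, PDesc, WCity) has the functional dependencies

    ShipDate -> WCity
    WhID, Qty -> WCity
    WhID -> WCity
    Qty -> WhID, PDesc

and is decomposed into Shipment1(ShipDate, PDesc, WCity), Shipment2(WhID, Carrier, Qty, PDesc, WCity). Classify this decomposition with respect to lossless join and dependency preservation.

lossy but dependency-preserving

Lossless test: (PDesc, WCity)⁺ = {PDesc, WCity}, which is a superkey of neither fragment — lossy.
Dependency preservation: every FD's attributes lie within a single fragment, so each can be enforced locally — preserved.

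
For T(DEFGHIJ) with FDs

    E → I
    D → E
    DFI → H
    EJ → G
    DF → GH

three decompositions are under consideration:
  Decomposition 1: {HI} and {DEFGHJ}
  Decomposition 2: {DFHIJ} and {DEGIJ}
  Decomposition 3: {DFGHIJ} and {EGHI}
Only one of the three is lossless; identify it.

Decomposition 2

Decomposition 1: common = {H}, closure = {H} → lossy.
Decomposition 2: common = {DIJ}, closure = {DEGIJ} → lossless.
Decomposition 3: common = {GHI}, closure = {GHI} → lossy.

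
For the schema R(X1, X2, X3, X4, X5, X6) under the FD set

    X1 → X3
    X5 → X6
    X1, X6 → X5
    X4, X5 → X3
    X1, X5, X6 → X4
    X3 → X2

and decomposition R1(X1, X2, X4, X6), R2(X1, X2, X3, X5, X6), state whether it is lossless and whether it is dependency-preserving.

Lossless test: (X1, X2, X6)⁺ = {X1, X2, X3, X4, X5, X6}, which contains all of one fragment — lossless.
Dependency preservation: the restricted closure of {X4, X5} across the fragments never reaches {X3}, so X4, X5 → X3 cannot be enforced without a join — not preserved.

lossless but not dependency-preserving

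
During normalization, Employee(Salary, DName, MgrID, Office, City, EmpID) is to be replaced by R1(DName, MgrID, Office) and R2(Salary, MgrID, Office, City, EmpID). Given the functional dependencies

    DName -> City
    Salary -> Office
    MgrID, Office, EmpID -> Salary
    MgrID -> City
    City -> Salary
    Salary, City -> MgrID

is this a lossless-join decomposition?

No

Common attributes: R1 ∩ R2 = {MgrID, Office}.
Closure of {MgrID, Office}: MgrID → City applies, adding City; City → Salary applies, adding Salary. So (MgrID, Office)⁺ = {Salary, MgrID, Office, City}.
The closure contains neither all of R1 = {DName, MgrID, Office} nor all of R2 = {Salary, MgrID, Office, City, EmpID}, so the common attributes are not a superkey of either fragment. The join is lossy.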